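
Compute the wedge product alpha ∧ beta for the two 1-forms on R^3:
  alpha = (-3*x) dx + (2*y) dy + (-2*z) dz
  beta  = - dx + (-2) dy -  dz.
alpha ∧ beta = (6*x + 2*y) dx ∧ dy + (3*x - 2*z) dx ∧ dz + (-2*y - 4*z) dy ∧ dz

Distribute the wedge, using dx_i ∧ dx_j = -dx_j ∧ dx_i and dx_i ∧ dx_i = 0. For each pair (i, j) with i < j, the coefficient of dx_i ∧ dx_j in alpha ∧ beta is (alpha_i * beta_j - alpha_j * beta_i). Collecting: alpha ∧ beta = (6*x + 2*y) dx ∧ dy + (3*x - 2*z) dx ∧ dz + (-2*y - 4*z) dy ∧ dz.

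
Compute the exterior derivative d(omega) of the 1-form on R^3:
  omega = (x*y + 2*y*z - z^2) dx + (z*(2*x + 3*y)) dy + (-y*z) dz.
d(omega) = (-x) dx ∧ dy + (-2*y + 2*z) dx ∧ dz + (-2*x - 3*y - z) dy ∧ dz

For a 1-form omega = sum_i f_i dx_i, the exterior derivative is
  d(omega) = sum_{i < j} (∂f_j/∂x_i - ∂f_i/∂x_j) dx_i ∧ dx_j.
  coefficient of dx ∧ dy: ∂f_2/∂x - ∂f_1/∂y = ∂(z*(2*x + 3*y))/∂x - ∂(x*y + 2*y*z - z^2)/∂y = -x
  coefficient of dx ∧ dz: ∂f_3/∂x - ∂f_1/∂z = ∂(-y*z)/∂x - ∂(x*y + 2*y*z - z^2)/∂z = -2*y + 2*z
  coefficient of dy ∧ dz: ∂f_3/∂y - ∂f_2/∂z = ∂(-y*z)/∂y - ∂(z*(2*x + 3*y))/∂z = -2*x - 3*y - z
Assembling: d(omega) = (-x) dx ∧ dy + (-2*y + 2*z) dx ∧ dz + (-2*x - 3*y - z) dy ∧ dz.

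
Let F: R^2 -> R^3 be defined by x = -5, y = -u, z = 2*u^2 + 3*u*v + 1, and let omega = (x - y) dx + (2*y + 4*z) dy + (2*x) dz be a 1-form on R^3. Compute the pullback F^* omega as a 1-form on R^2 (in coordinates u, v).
F^* omega = (-8*u^2 - 12*u*v - 38*u - 30*v - 4) du + (-30*u) dv

Using F^*(f dg) = (f ∘ F) d(g ∘ F), substitute each coordinate x_i by F_i(u, v) in f_i, and replace dx_i by d F_i = (∂F_i/∂u) du + (∂F_i/∂v) dv.
  For the x component: f_1(F) = u - 5; d F_1 = (0) du + (0) dv
  For the y component: f_2(F) = 8*u^2 + 12*u*v - 2*u + 4; d F_2 = (-1) du + (0) dv
  For the z component: f_3(F) = -10; d F_3 = (4*u + 3*v) du + (3*u) dv
Combining and collecting du, dv coefficients:
  coeff of du: -8*u^2 - 12*u*v - 38*u - 30*v - 4
  coeff of dv: -30*u
F^* omega = (-8*u^2 - 12*u*v - 38*u - 30*v - 4) du + (-30*u) dv.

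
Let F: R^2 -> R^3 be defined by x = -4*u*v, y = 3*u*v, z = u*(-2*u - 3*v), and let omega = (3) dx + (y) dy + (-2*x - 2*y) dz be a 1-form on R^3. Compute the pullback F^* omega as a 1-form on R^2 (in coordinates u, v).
F^* omega = (v*(-8*u^2 + 3*u*v - 12)) du + (3*u*(u*v - 4)) dv

Using F^*(f dg) = (f ∘ F) d(g ∘ F), substitute each coordinate x_i by F_i(u, v) in f_i, and replace dx_i by d F_i = (∂F_i/∂u) du + (∂F_i/∂v) dv.
  For the x component: f_1(F) = 3; d F_1 = (-4*v) du + (-4*u) dv
  For the y component: f_2(F) = 3*u*v; d F_2 = (3*v) du + (3*u) dv
  For the z component: f_3(F) = 2*u*v; d F_3 = (-4*u - 3*v) du + (-3*u) dv
Combining and collecting du, dv coefficients:
  coeff of du: v*(-8*u^2 + 3*u*v - 12)
  coeff of dv: 3*u*(u*v - 4)
F^* omega = (v*(-8*u^2 + 3*u*v - 12)) du + (3*u*(u*v - 4)) dv.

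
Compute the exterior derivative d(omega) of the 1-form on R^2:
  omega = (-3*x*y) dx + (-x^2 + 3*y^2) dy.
d(omega) = (x) dx ∧ dy

For a 1-form omega = sum_i f_i dx_i, the exterior derivative is
  d(omega) = sum_{i < j} (∂f_j/∂x_i - ∂f_i/∂x_j) dx_i ∧ dx_j.
  coefficient of dx ∧ dy: ∂f_2/∂x - ∂f_1/∂y = ∂(-x^2 + 3*y^2)/∂x - ∂(-3*x*y)/∂y = x
Assembling: d(omega) = (x) dx ∧ dy.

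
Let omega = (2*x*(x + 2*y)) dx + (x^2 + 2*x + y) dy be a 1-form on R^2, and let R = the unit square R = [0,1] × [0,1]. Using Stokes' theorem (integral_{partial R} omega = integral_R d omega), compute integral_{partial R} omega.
integral_(partial R) omega = 1

Stokes: integral_partial_R omega = integral_R d omega with d omega = (∂Q/∂x - ∂P/∂y) dx ∧ dy.
  ∂Q/∂x = 2*x + 2
  ∂P/∂y = 4*x
  integrand = ∂Q/∂x - ∂P/∂y = 2 - 2*x.
Integrating over R: integral_0^1 integral_0^1 (2 - 2*x) dx dy = 1.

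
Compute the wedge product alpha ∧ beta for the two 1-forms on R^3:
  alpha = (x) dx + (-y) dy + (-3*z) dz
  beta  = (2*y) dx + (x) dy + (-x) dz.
alpha ∧ beta = (x^2 + 2*y^2) dx ∧ dy + (-x^2 + 6*y*z) dx ∧ dz + (x*(y + 3*z)) dy ∧ dz

Distribute the wedge, using dx_i ∧ dx_j = -dx_j ∧ dx_i and dx_i ∧ dx_i = 0. For each pair (i, j) with i < j, the coefficient of dx_i ∧ dx_j in alpha ∧ beta is (alpha_i * beta_j - alpha_j * beta_i). Collecting: alpha ∧ beta = (x^2 + 2*y^2) dx ∧ dy + (-x^2 + 6*y*z) dx ∧ dz + (x*(y + 3*z)) dy ∧ dz.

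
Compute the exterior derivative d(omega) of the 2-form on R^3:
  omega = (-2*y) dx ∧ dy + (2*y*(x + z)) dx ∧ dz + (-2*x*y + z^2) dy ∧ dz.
d(omega) = (-2*x - 2*y - 2*z) dx ∧ dy ∧ dz

For a 2-form omega = sum_{i<j} g_{ij} dx_i ∧ dx_j, the exterior derivative is
  d(omega) = sum_{i<j} d(g_{ij}) ∧ dx_i ∧ dx_j = sum_{i<j, k} (∂g_{ij}/∂x_k) dx_k ∧ dx_i ∧ dx_j.
Expand each term, using dx_k ∧ dx_i ∧ dx_j = sgn(permutation) dx_{(a)} ∧ dx_{(b)} ∧ dx_{(c)} with (a < b < c) sorted:
  d(2*y*(x + z)) includes (∂/∂y)(2*y*(x + z)) dy = (2*x + 2*z) dy, which multiplied by dx ∧ dz gives (-2*x - 2*z) dx ∧ dy ∧ dz
  d(-2*x*y + z^2) includes (∂/∂x)(-2*x*y + z^2) dx = (-2*y) dx, which multiplied by dy ∧ dz gives (-2*y) dx ∧ dy ∧ dz
Collecting like 3-forms: d(omega) = (-2*x - 2*y - 2*z) dx ∧ dy ∧ dz.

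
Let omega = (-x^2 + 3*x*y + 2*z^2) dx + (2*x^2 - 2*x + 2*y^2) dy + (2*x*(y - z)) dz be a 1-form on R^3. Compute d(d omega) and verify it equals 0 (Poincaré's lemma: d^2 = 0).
d(d omega) = 0

Step 1: d omega = sum_{i<j} (∂f_j/∂x_i - ∂f_i/∂x_j) dx_i ∧ dx_j:
  coeff of dx ∧ dy: x - 2
  coeff of dx ∧ dz: 2*y - 6*z
  coeff of dy ∧ dz: 2*x
Step 2: Apply d again to each 2-form coefficient. The only possible 3-form in R^3 is dx ∧ dy ∧ dz, with coefficient
  ∂(coeff of dy∧dz)/∂x - ∂(coeff of dx∧dz)/∂y + ∂(coeff of dx∧dy)/∂z
  = ∂/∂x (2*x) - ∂/∂y (2*y - 6*z) + ∂/∂z (x - 2).
Each of these terms simplifies to sums of mixed partials that cancel in pairs. The result is 0 (by equality of mixed partials for smooth functions — Schwarz / Clairaut).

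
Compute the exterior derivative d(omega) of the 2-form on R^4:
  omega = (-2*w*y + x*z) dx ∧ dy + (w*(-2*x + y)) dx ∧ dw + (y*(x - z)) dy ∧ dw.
d(omega) = (x) dx ∧ dy ∧ dz + (-w - y) dx ∧ dy ∧ dw + (y) dy ∧ dz ∧ dw

For a 2-form omega = sum_{i<j} g_{ij} dx_i ∧ dx_j, the exterior derivative is
  d(omega) = sum_{i<j} d(g_{ij}) ∧ dx_i ∧ dx_j = sum_{i<j, k} (∂g_{ij}/∂x_k) dx_k ∧ dx_i ∧ dx_j.
Expand each term, using dx_k ∧ dx_i ∧ dx_j = sgn(permutation) dx_{(a)} ∧ dx_{(b)} ∧ dx_{(c)} with (a < b < c) sorted:
  d(-2*w*y + x*z) includes (∂/∂z)(-2*w*y + x*z) dz = (x) dz, which multiplied by dx ∧ dy gives (x) dx ∧ dy ∧ dz
  d(-2*w*y + x*z) includes (∂/∂w)(-2*w*y + x*z) dw = (-2*y) dw, which multiplied by dx ∧ dy gives (-2*y) dx ∧ dy ∧ dw
  d(w*(-2*x + y)) includes (∂/∂y)(w*(-2*x + y)) dy = (w) dy, which multiplied by dx ∧ dw gives (-w) dx ∧ dy ∧ dw
  d(y*(x - z)) includes (∂/∂x)(y*(x - z)) dx = (y) dx, which multiplied by dy ∧ dw gives (y) dx ∧ dy ∧ dw
  d(y*(x - z)) includes (∂/∂z)(y*(x - z)) dz = (-y) dz, which multiplied by dy ∧ dw gives (y) dy ∧ dz ∧ dw
Collecting like 3-forms: d(omega) = (x) dx ∧ dy ∧ dz + (-w - y) dx ∧ dy ∧ dw + (y) dy ∧ dz ∧ dw.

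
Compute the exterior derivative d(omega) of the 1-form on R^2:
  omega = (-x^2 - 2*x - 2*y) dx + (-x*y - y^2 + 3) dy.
d(omega) = (2 - y) dx ∧ dy

For a 1-form omega = sum_i f_i dx_i, the exterior derivative is
  d(omega) = sum_{i < j} (∂f_j/∂x_i - ∂f_i/∂x_j) dx_i ∧ dx_j.
  coefficient of dx ∧ dy: ∂f_2/∂x - ∂f_1/∂y = ∂(-x*y - y^2 + 3)/∂x - ∂(-x^2 - 2*x - 2*y)/∂y = 2 - y
Assembling: d(omega) = (2 - y) dx ∧ dy.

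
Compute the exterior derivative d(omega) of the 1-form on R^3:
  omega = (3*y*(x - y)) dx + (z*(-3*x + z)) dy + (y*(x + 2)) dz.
d(omega) = (-3*x + 6*y - 3*z) dx ∧ dy + (y) dx ∧ dz + (4*x - 2*z + 2) dy ∧ dz

For a 1-form omega = sum_i f_i dx_i, the exterior derivative is
  d(omega) = sum_{i < j} (∂f_j/∂x_i - ∂f_i/∂x_j) dx_i ∧ dx_j.
  coefficient of dx ∧ dy: ∂f_2/∂x - ∂f_1/∂y = ∂(z*(-3*x + z))/∂x - ∂(3*y*(x - y))/∂y = -3*x + 6*y - 3*z
  coefficient of dx ∧ dz: ∂f_3/∂x - ∂f_1/∂z = ∂(y*(x + 2))/∂x - ∂(3*y*(x - y))/∂z = y
  coefficient of dy ∧ dz: ∂f_3/∂y - ∂f_2/∂z = ∂(y*(x + 2))/∂y - ∂(z*(-3*x + z))/∂z = 4*x - 2*z + 2
Assembling: d(omega) = (-3*x + 6*y - 3*z) dx ∧ dy + (y) dx ∧ dz + (4*x - 2*z + 2) dy ∧ dz.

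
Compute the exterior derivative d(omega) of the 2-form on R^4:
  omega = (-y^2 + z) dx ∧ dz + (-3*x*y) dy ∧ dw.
d(omega) = (2*y) dx ∧ dy ∧ dz + (-3*y) dx ∧ dy ∧ dw

For a 2-form omega = sum_{i<j} g_{ij} dx_i ∧ dx_j, the exterior derivative is
  d(omega) = sum_{i<j} d(g_{ij}) ∧ dx_i ∧ dx_j = sum_{i<j, k} (∂g_{ij}/∂x_k) dx_k ∧ dx_i ∧ dx_j.
Expand each term, using dx_k ∧ dx_i ∧ dx_j = sgn(permutation) dx_{(a)} ∧ dx_{(b)} ∧ dx_{(c)} with (a < b < c) sorted:
  d(-y^2 + z) includes (∂/∂y)(-y^2 + z) dy = (-2*y) dy, which multiplied by dx ∧ dz gives (2*y) dx ∧ dy ∧ dz
  d(-3*x*y) includes (∂/∂x)(-3*x*y) dx = (-3*y) dx, which multiplied by dy ∧ dw gives (-3*y) dx ∧ dy ∧ dw
Collecting like 3-forms: d(omega) = (2*y) dx ∧ dy ∧ dz + (-3*y) dx ∧ dy ∧ dw.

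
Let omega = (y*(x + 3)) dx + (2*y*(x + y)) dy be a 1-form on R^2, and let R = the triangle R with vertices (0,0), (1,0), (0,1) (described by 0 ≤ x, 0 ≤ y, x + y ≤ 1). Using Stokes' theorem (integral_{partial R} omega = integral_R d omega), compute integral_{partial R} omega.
integral_(partial R) omega = -4/3

Stokes: integral_partial_R omega = integral_R d omega with d omega = (∂Q/∂x - ∂P/∂y) dx ∧ dy.
  ∂Q/∂x = 2*y
  ∂P/∂y = x + 3
  integrand = ∂Q/∂x - ∂P/∂y = -x + 2*y - 3.
Integrating over R: integral_0^1 integral_0^{1-x} (-x + 2*y - 3) dy dx = -4/3.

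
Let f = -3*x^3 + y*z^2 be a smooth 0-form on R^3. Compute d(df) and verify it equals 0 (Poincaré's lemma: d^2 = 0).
d(df) = 0

Step 1: df = sum_i (∂f/∂x_i) dx_i = (-9*x^2) dx + (z^2) dy + (2*y*z) dz.
Step 2: Apply d again. Using the 1-form formula, the coefficient of dx ∧ dy in d(df) is ∂^2 f/∂x ∂y - ∂^2 f/∂y ∂x = (0) - (0) = 0 (equality of mixed partials for smooth f).
Similarly for dx ∧ dz and dy ∧ dz — all coefficients vanish. So d(df) = 0.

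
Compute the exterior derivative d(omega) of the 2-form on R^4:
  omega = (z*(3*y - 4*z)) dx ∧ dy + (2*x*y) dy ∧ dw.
d(omega) = (3*y - 8*z) dx ∧ dy ∧ dz + (2*y) dx ∧ dy ∧ dw

For a 2-form omega = sum_{i<j} g_{ij} dx_i ∧ dx_j, the exterior derivative is
  d(omega) = sum_{i<j} d(g_{ij}) ∧ dx_i ∧ dx_j = sum_{i<j, k} (∂g_{ij}/∂x_k) dx_k ∧ dx_i ∧ dx_j.
Expand each term, using dx_k ∧ dx_i ∧ dx_j = sgn(permutation) dx_{(a)} ∧ dx_{(b)} ∧ dx_{(c)} with (a < b < c) sorted:
  d(z*(3*y - 4*z)) includes (∂/∂z)(z*(3*y - 4*z)) dz = (3*y - 8*z) dz, which multiplied by dx ∧ dy gives (3*y - 8*z) dx ∧ dy ∧ dz
  d(2*x*y) includes (∂/∂x)(2*x*y) dx = (2*y) dx, which multiplied by dy ∧ dw gives (2*y) dx ∧ dy ∧ dw
Collecting like 3-forms: d(omega) = (3*y - 8*z) dx ∧ dy ∧ dz + (2*y) dx ∧ dy ∧ dw.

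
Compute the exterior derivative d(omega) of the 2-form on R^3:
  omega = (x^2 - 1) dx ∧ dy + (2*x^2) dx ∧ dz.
d(omega) = 0

For a 2-form omega = sum_{i<j} g_{ij} dx_i ∧ dx_j, the exterior derivative is
  d(omega) = sum_{i<j} d(g_{ij}) ∧ dx_i ∧ dx_j = sum_{i<j, k} (∂g_{ij}/∂x_k) dx_k ∧ dx_i ∧ dx_j.
Expand each term, using dx_k ∧ dx_i ∧ dx_j = sgn(permutation) dx_{(a)} ∧ dx_{(b)} ∧ dx_{(c)} with (a < b < c) sorted:

Collecting like 3-forms: d(omega) = 0.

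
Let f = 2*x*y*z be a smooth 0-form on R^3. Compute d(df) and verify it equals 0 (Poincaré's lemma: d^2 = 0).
d(df) = 0

Step 1: df = sum_i (∂f/∂x_i) dx_i = (2*y*z) dx + (2*x*z) dy + (2*x*y) dz.
Step 2: Apply d again. Using the 1-form formula, the coefficient of dx ∧ dy in d(df) is ∂^2 f/∂x ∂y - ∂^2 f/∂y ∂x = (2*z) - (2*z) = 0 (equality of mixed partials for smooth f).
Similarly for dx ∧ dz and dy ∧ dz — all coefficients vanish. So d(df) = 0.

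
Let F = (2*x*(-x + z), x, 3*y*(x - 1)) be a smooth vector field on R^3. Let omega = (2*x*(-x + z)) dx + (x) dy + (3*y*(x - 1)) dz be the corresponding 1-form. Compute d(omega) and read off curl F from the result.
d(omega) = (3*x - 3) dy ∧ dz + (2*x - 3*y) dz ∧ dx + (1) dx ∧ dy; curl F = (3*x - 3, 2*x - 3*y, 1)

d omega = sum_{i<j} (∂f_j/∂x_i - ∂f_i/∂x_j) dx_i ∧ dx_j. Under the identification (dy ∧ dz, dz ∧ dx, dx ∧ dy) ↔ (e_x, e_y, e_z), the coefficients are exactly the components of curl F. Compute:
  ∂R/∂y - ∂Q/∂z = (3*x - 3) - (0) = 3*x - 3
  ∂P/∂z - ∂R/∂x = (2*x) - (3*y) = 2*x - 3*y
  ∂Q/∂x - ∂P/∂y = (1) - (0) = 1.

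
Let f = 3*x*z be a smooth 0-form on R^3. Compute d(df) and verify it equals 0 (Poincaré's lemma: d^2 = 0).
d(df) = 0

Step 1: df = sum_i (∂f/∂x_i) dx_i = (3*z) dx + (0) dy + (3*x) dz.
Step 2: Apply d again. Using the 1-form formula, the coefficient of dx ∧ dy in d(df) is ∂^2 f/∂x ∂y - ∂^2 f/∂y ∂x = (0) - (0) = 0 (equality of mixed partials for smooth f).
Similarly for dx ∧ dz and dy ∧ dz — all coefficients vanish. So d(df) = 0.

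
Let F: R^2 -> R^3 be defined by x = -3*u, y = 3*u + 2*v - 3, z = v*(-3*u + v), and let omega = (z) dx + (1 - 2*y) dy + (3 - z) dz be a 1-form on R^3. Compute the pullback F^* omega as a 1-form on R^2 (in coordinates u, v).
F^* omega = (-9*u*v^2 + 9*u*v - 18*u + 3*v^3 - 3*v^2 - 21*v + 21) du + (-9*u^2*v + 9*u*v^2 - 21*u - 2*v^3 - 2*v + 14) dv

Using F^*(f dg) = (f ∘ F) d(g ∘ F), substitute each coordinate x_i by F_i(u, v) in f_i, and replace dx_i by d F_i = (∂F_i/∂u) du + (∂F_i/∂v) dv.
  For the x component: f_1(F) = v*(-3*u + v); d F_1 = (-3) du + (0) dv
  For the y component: f_2(F) = -6*u - 4*v + 7; d F_2 = (3) du + (2) dv
  For the z component: f_3(F) = 3*u*v - v^2 + 3; d F_3 = (-3*v) du + (-3*u + 2*v) dv
Combining and collecting du, dv coefficients:
  coeff of du: -9*u*v^2 + 9*u*v - 18*u + 3*v^3 - 3*v^2 - 21*v + 21
  coeff of dv: -9*u^2*v + 9*u*v^2 - 21*u - 2*v^3 - 2*v + 14
F^* omega = (-9*u*v^2 + 9*u*v - 18*u + 3*v^3 - 3*v^2 - 21*v + 21) du + (-9*u^2*v + 9*u*v^2 - 21*u - 2*v^3 - 2*v + 14) dv.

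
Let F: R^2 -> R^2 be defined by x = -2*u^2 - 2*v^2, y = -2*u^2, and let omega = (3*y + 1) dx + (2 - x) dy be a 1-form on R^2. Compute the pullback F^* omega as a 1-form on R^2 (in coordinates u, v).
F^* omega = (4*u*(4*u^2 - 2*v^2 - 3)) du + (4*v*(6*u^2 - 1)) dv

Using F^*(f dg) = (f ∘ F) d(g ∘ F), substitute each coordinate x_i by F_i(u, v) in f_i, and replace dx_i by d F_i = (∂F_i/∂u) du + (∂F_i/∂v) dv.
  For the x component: f_1(F) = 1 - 6*u^2; d F_1 = (-4*u) du + (-4*v) dv
  For the y component: f_2(F) = 2*u^2 + 2*v^2 + 2; d F_2 = (-4*u) du + (0) dv
Combining and collecting du, dv coefficients:
  coeff of du: 4*u*(4*u^2 - 2*v^2 - 3)
  coeff of dv: 4*v*(6*u^2 - 1)
F^* omega = (4*u*(4*u^2 - 2*v^2 - 3)) du + (4*v*(6*u^2 - 1)) dv.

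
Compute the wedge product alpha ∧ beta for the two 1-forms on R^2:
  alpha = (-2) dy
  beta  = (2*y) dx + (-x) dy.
alpha ∧ beta = (4*y) dx ∧ dy

Distribute the wedge, using dx_i ∧ dx_j = -dx_j ∧ dx_i and dx_i ∧ dx_i = 0. For each pair (i, j) with i < j, the coefficient of dx_i ∧ dx_j in alpha ∧ beta is (alpha_i * beta_j - alpha_j * beta_i). Collecting: alpha ∧ beta = (4*y) dx ∧ dy.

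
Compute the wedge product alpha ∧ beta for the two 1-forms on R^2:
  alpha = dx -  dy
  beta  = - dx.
alpha ∧ beta = (-1) dx ∧ dy

Distribute the wedge, using dx_i ∧ dx_j = -dx_j ∧ dx_i and dx_i ∧ dx_i = 0. For each pair (i, j) with i < j, the coefficient of dx_i ∧ dx_j in alpha ∧ beta is (alpha_i * beta_j - alpha_j * beta_i). Collecting: alpha ∧ beta = (-1) dx ∧ dy.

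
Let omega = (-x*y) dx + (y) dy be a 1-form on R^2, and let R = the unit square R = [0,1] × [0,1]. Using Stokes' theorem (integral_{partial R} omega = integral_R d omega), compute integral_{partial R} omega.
integral_(partial R) omega = 1/2

Stokes: integral_partial_R omega = integral_R d omega with d omega = (∂Q/∂x - ∂P/∂y) dx ∧ dy.
  ∂Q/∂x = 0
  ∂P/∂y = -x
  integrand = ∂Q/∂x - ∂P/∂y = x.
Integrating over R: integral_0^1 integral_0^1 (x) dx dy = 1/2.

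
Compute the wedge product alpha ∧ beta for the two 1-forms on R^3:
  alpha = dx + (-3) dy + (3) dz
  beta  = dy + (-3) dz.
alpha ∧ beta = (1) dx ∧ dy + (-3) dx ∧ dz + (6) dy ∧ dz

Distribute the wedge, using dx_i ∧ dx_j = -dx_j ∧ dx_i and dx_i ∧ dx_i = 0. For each pair (i, j) with i < j, the coefficient of dx_i ∧ dx_j in alpha ∧ beta is (alpha_i * beta_j - alpha_j * beta_i). Collecting: alpha ∧ beta = (1) dx ∧ dy + (-3) dx ∧ dz + (6) dy ∧ dz.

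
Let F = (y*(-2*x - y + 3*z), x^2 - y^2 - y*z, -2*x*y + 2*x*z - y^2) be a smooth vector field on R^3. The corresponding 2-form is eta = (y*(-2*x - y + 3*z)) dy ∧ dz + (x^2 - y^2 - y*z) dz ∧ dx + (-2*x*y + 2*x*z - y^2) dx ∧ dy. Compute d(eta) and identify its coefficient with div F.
d(eta) = (2*x - 4*y - z) dx ∧ dy ∧ dz; div F = 2*x - 4*y - z

For a 2-form in R^3 of the form above, applying d gives a 3-form with coefficient ∂P/∂x + ∂Q/∂y + ∂R/∂z:
  ∂P/∂x = -2*y
  ∂Q/∂y = -2*y - z
  ∂R/∂z = 2*x
Sum = 2*x - 4*y - z, which is exactly div F.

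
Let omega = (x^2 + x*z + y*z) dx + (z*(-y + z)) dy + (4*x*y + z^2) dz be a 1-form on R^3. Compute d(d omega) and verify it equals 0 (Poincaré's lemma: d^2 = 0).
d(d omega) = 0

Step 1: d omega = sum_{i<j} (∂f_j/∂x_i - ∂f_i/∂x_j) dx_i ∧ dx_j:
  coeff of dx ∧ dy: -z
  coeff of dx ∧ dz: -x + 3*y
  coeff of dy ∧ dz: 4*x + y - 2*z
Step 2: Apply d again to each 2-form coefficient. The only possible 3-form in R^3 is dx ∧ dy ∧ dz, with coefficient
  ∂(coeff of dy∧dz)/∂x - ∂(coeff of dx∧dz)/∂y + ∂(coeff of dx∧dy)/∂z
  = ∂/∂x (4*x + y - 2*z) - ∂/∂y (-x + 3*y) + ∂/∂z (-z).
Each of these terms simplifies to sums of mixed partials that cancel in pairs. The result is 0 (by equality of mixed partials for smooth functions — Schwarz / Clairaut).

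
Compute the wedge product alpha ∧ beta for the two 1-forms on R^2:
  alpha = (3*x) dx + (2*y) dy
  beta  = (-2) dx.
alpha ∧ beta = (4*y) dx ∧ dy

Distribute the wedge, using dx_i ∧ dx_j = -dx_j ∧ dx_i and dx_i ∧ dx_i = 0. For each pair (i, j) with i < j, the coefficient of dx_i ∧ dx_j in alpha ∧ beta is (alpha_i * beta_j - alpha_j * beta_i). Collecting: alpha ∧ beta = (4*y) dx ∧ dy.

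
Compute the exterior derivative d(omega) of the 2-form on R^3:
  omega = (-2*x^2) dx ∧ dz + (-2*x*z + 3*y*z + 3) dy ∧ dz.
d(omega) = (-2*z) dx ∧ dy ∧ dz

For a 2-form omega = sum_{i<j} g_{ij} dx_i ∧ dx_j, the exterior derivative is
  d(omega) = sum_{i<j} d(g_{ij}) ∧ dx_i ∧ dx_j = sum_{i<j, k} (∂g_{ij}/∂x_k) dx_k ∧ dx_i ∧ dx_j.
Expand each term, using dx_k ∧ dx_i ∧ dx_j = sgn(permutation) dx_{(a)} ∧ dx_{(b)} ∧ dx_{(c)} with (a < b < c) sorted:
  d(-2*x*z + 3*y*z + 3) includes (∂/∂x)(-2*x*z + 3*y*z + 3) dx = (-2*z) dx, which multiplied by dy ∧ dz gives (-2*z) dx ∧ dy ∧ dz
Collecting like 3-forms: d(omega) = (-2*z) dx ∧ dy ∧ dz.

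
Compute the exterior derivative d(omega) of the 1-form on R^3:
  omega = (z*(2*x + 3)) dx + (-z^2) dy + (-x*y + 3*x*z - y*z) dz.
d(omega) = (-2*x - y + 3*z - 3) dx ∧ dz + (-x + z) dy ∧ dz

For a 1-form omega = sum_i f_i dx_i, the exterior derivative is
  d(omega) = sum_{i < j} (∂f_j/∂x_i - ∂f_i/∂x_j) dx_i ∧ dx_j.
  coefficient of dx ∧ dz: ∂f_3/∂x - ∂f_1/∂z = ∂(-x*y + 3*x*z - y*z)/∂x - ∂(z*(2*x + 3))/∂z = -2*x - y + 3*z - 3
  coefficient of dy ∧ dz: ∂f_3/∂y - ∂f_2/∂z = ∂(-x*y + 3*x*z - y*z)/∂y - ∂(-z^2)/∂z = -x + z
Assembling: d(omega) = (-2*x - y + 3*z - 3) dx ∧ dz + (-x + z) dy ∧ dz.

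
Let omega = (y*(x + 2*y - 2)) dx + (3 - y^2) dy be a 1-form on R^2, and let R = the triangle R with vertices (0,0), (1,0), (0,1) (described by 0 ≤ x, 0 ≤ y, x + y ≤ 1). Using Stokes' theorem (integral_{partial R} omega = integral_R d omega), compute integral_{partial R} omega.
integral_(partial R) omega = 1/6

Stokes: integral_partial_R omega = integral_R d omega with d omega = (∂Q/∂x - ∂P/∂y) dx ∧ dy.
  ∂Q/∂x = 0
  ∂P/∂y = x + 4*y - 2
  integrand = ∂Q/∂x - ∂P/∂y = -x - 4*y + 2.
Integrating over R: integral_0^1 integral_0^{1-x} (-x - 4*y + 2) dy dx = 1/6.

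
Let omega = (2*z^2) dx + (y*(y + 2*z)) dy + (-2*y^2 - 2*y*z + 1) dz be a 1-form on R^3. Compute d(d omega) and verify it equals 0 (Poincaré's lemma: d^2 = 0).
d(d omega) = 0

Step 1: d omega = sum_{i<j} (∂f_j/∂x_i - ∂f_i/∂x_j) dx_i ∧ dx_j:
  coeff of dx ∧ dy: 0
  coeff of dx ∧ dz: -4*z
  coeff of dy ∧ dz: -6*y - 2*z
Step 2: Apply d again to each 2-form coefficient. The only possible 3-form in R^3 is dx ∧ dy ∧ dz, with coefficient
  ∂(coeff of dy∧dz)/∂x - ∂(coeff of dx∧dz)/∂y + ∂(coeff of dx∧dy)/∂z
  = ∂/∂x (-6*y - 2*z) - ∂/∂y (-4*z) + ∂/∂z (0).
Each of these terms simplifies to sums of mixed partials that cancel in pairs. The result is 0 (by equality of mixed partials for smooth functions — Schwarz / Clairaut).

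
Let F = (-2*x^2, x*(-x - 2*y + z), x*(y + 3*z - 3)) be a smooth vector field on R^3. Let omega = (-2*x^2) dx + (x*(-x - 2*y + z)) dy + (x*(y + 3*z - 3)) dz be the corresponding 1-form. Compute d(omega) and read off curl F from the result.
d(omega) = (0) dy ∧ dz + (-y - 3*z + 3) dz ∧ dx + (-2*x - 2*y + z) dx ∧ dy; curl F = (0, -y - 3*z + 3, -2*x - 2*y + z)

d omega = sum_{i<j} (∂f_j/∂x_i - ∂f_i/∂x_j) dx_i ∧ dx_j. Under the identification (dy ∧ dz, dz ∧ dx, dx ∧ dy) ↔ (e_x, e_y, e_z), the coefficients are exactly the components of curl F. Compute:
  ∂R/∂y - ∂Q/∂z = (x) - (x) = 0
  ∂P/∂z - ∂R/∂x = (0) - (y + 3*z - 3) = -y - 3*z + 3
  ∂Q/∂x - ∂P/∂y = (-2*x - 2*y + z) - (0) = -2*x - 2*y + z.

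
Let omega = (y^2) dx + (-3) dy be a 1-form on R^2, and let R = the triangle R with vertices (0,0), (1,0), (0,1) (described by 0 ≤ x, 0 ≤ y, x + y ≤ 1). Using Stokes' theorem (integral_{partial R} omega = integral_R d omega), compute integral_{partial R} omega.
integral_(partial R) omega = -1/3

Stokes: integral_partial_R omega = integral_R d omega with d omega = (∂Q/∂x - ∂P/∂y) dx ∧ dy.
  ∂Q/∂x = 0
  ∂P/∂y = 2*y
  integrand = ∂Q/∂x - ∂P/∂y = -2*y.
Integrating over R: integral_0^1 integral_0^{1-x} (-2*y) dy dx = -1/3.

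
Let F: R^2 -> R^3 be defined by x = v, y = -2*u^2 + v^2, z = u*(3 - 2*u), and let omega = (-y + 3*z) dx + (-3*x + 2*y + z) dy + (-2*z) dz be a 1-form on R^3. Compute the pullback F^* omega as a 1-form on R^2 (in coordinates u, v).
F^* omega = (2*u*(4*u^2 + 12*u - 4*v^2 + 6*v - 9)) du + (-12*u^2*v - 4*u^2 + 6*u*v + 9*u + 4*v^3 - 7*v^2) dv

Using F^*(f dg) = (f ∘ F) d(g ∘ F), substitute each coordinate x_i by F_i(u, v) in f_i, and replace dx_i by d F_i = (∂F_i/∂u) du + (∂F_i/∂v) dv.
  For the x component: f_1(F) = -4*u^2 + 9*u - v^2; d F_1 = (0) du + (1) dv
  For the y component: f_2(F) = -6*u^2 + 3*u + 2*v^2 - 3*v; d F_2 = (-4*u) du + (2*v) dv
  For the z component: f_3(F) = 2*u*(2*u - 3); d F_3 = (3 - 4*u) du + (0) dv
Combining and collecting du, dv coefficients:
  coeff of du: 2*u*(4*u^2 + 12*u - 4*v^2 + 6*v - 9)
  coeff of dv: -12*u^2*v - 4*u^2 + 6*u*v + 9*u + 4*v^3 - 7*v^2
F^* omega = (2*u*(4*u^2 + 12*u - 4*v^2 + 6*v - 9)) du + (-12*u^2*v - 4*u^2 + 6*u*v + 9*u + 4*v^3 - 7*v^2) dv.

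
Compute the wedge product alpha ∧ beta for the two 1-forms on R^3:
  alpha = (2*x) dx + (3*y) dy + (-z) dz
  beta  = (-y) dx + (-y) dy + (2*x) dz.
alpha ∧ beta = (y*(-2*x + 3*y)) dx ∧ dy + (4*x^2 - y*z) dx ∧ dz + (y*(6*x - z)) dy ∧ dz

Distribute the wedge, using dx_i ∧ dx_j = -dx_j ∧ dx_i and dx_i ∧ dx_i = 0. For each pair (i, j) with i < j, the coefficient of dx_i ∧ dx_j in alpha ∧ beta is (alpha_i * beta_j - alpha_j * beta_i). Collecting: alpha ∧ beta = (y*(-2*x + 3*y)) dx ∧ dy + (4*x^2 - y*z) dx ∧ dz + (y*(6*x - z)) dy ∧ dz.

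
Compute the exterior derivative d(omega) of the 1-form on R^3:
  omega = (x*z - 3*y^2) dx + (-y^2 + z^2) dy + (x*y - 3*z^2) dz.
d(omega) = (6*y) dx ∧ dy + (-x + y) dx ∧ dz + (x - 2*z) dy ∧ dz

For a 1-form omega = sum_i f_i dx_i, the exterior derivative is
  d(omega) = sum_{i < j} (∂f_j/∂x_i - ∂f_i/∂x_j) dx_i ∧ dx_j.
  coefficient of dx ∧ dy: ∂f_2/∂x - ∂f_1/∂y = ∂(-y^2 + z^2)/∂x - ∂(x*z - 3*y^2)/∂y = 6*y
  coefficient of dx ∧ dz: ∂f_3/∂x - ∂f_1/∂z = ∂(x*y - 3*z^2)/∂x - ∂(x*z - 3*y^2)/∂z = -x + y
  coefficient of dy ∧ dz: ∂f_3/∂y - ∂f_2/∂z = ∂(x*y - 3*z^2)/∂y - ∂(-y^2 + z^2)/∂z = x - 2*z
Assembling: d(omega) = (6*y) dx ∧ dy + (-x + y) dx ∧ dz + (x - 2*z) dy ∧ dz.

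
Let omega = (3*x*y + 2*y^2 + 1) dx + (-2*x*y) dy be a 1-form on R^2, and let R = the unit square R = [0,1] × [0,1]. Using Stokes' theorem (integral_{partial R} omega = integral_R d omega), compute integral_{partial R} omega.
integral_(partial R) omega = -9/2

Stokes: integral_partial_R omega = integral_R d omega with d omega = (∂Q/∂x - ∂P/∂y) dx ∧ dy.
  ∂Q/∂x = -2*y
  ∂P/∂y = 3*x + 4*y
  integrand = ∂Q/∂x - ∂P/∂y = -3*x - 6*y.
Integrating over R: integral_0^1 integral_0^1 (-3*x - 6*y) dx dy = -9/2.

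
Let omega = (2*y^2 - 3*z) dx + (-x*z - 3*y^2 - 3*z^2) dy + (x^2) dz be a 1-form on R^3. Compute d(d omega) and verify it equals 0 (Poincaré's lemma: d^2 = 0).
d(d omega) = 0

Step 1: d omega = sum_{i<j} (∂f_j/∂x_i - ∂f_i/∂x_j) dx_i ∧ dx_j:
  coeff of dx ∧ dy: -4*y - z
  coeff of dx ∧ dz: 2*x + 3
  coeff of dy ∧ dz: x + 6*z
Step 2: Apply d again to each 2-form coefficient. The only possible 3-form in R^3 is dx ∧ dy ∧ dz, with coefficient
  ∂(coeff of dy∧dz)/∂x - ∂(coeff of dx∧dz)/∂y + ∂(coeff of dx∧dy)/∂z
  = ∂/∂x (x + 6*z) - ∂/∂y (2*x + 3) + ∂/∂z (-4*y - z).
Each of these terms simplifies to sums of mixed partials that cancel in pairs. The result is 0 (by equality of mixed partials for smooth functions — Schwarz / Clairaut).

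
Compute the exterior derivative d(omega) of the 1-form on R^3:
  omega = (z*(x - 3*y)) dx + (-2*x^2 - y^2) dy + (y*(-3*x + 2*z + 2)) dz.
d(omega) = (-4*x + 3*z) dx ∧ dy + (-x) dx ∧ dz + (-3*x + 2*z + 2) dy ∧ dz

For a 1-form omega = sum_i f_i dx_i, the exterior derivative is
  d(omega) = sum_{i < j} (∂f_j/∂x_i - ∂f_i/∂x_j) dx_i ∧ dx_j.
  coefficient of dx ∧ dy: ∂f_2/∂x - ∂f_1/∂y = ∂(-2*x^2 - y^2)/∂x - ∂(z*(x - 3*y))/∂y = -4*x + 3*z
  coefficient of dx ∧ dz: ∂f_3/∂x - ∂f_1/∂z = ∂(y*(-3*x + 2*z + 2))/∂x - ∂(z*(x - 3*y))/∂z = -x
  coefficient of dy ∧ dz: ∂f_3/∂y - ∂f_2/∂z = ∂(y*(-3*x + 2*z + 2))/∂y - ∂(-2*x^2 - y^2)/∂z = -3*x + 2*z + 2
Assembling: d(omega) = (-4*x + 3*z) dx ∧ dy + (-x) dx ∧ dz + (-3*x + 2*z + 2) dy ∧ dz.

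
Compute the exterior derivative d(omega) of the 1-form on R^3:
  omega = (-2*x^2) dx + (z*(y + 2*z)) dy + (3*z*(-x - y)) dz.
d(omega) = (-3*z) dx ∧ dz + (-y - 7*z) dy ∧ dz

For a 1-form omega = sum_i f_i dx_i, the exterior derivative is
  d(omega) = sum_{i < j} (∂f_j/∂x_i - ∂f_i/∂x_j) dx_i ∧ dx_j.
  coefficient of dx ∧ dz: ∂f_3/∂x - ∂f_1/∂z = ∂(3*z*(-x - y))/∂x - ∂(-2*x^2)/∂z = -3*z
  coefficient of dy ∧ dz: ∂f_3/∂y - ∂f_2/∂z = ∂(3*z*(-x - y))/∂y - ∂(z*(y + 2*z))/∂z = -y - 7*z
Assembling: d(omega) = (-3*z) dx ∧ dz + (-y - 7*z) dy ∧ dz.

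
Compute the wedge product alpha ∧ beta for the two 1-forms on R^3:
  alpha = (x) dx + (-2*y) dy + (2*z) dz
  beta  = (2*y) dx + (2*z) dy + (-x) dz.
alpha ∧ beta = (2*x*z + 4*y^2) dx ∧ dy + (-x^2 - 4*y*z) dx ∧ dz + (2*x*y - 4*z^2) dy ∧ dz

Distribute the wedge, using dx_i ∧ dx_j = -dx_j ∧ dx_i and dx_i ∧ dx_i = 0. For each pair (i, j) with i < j, the coefficient of dx_i ∧ dx_j in alpha ∧ beta is (alpha_i * beta_j - alpha_j * beta_i). Collecting: alpha ∧ beta = (2*x*z + 4*y^2) dx ∧ dy + (-x^2 - 4*y*z) dx ∧ dz + (2*x*y - 4*z^2) dy ∧ dz.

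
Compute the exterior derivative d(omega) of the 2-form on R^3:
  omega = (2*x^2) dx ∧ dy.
d(omega) = 0

For a 2-form omega = sum_{i<j} g_{ij} dx_i ∧ dx_j, the exterior derivative is
  d(omega) = sum_{i<j} d(g_{ij}) ∧ dx_i ∧ dx_j = sum_{i<j, k} (∂g_{ij}/∂x_k) dx_k ∧ dx_i ∧ dx_j.
Expand each term, using dx_k ∧ dx_i ∧ dx_j = sgn(permutation) dx_{(a)} ∧ dx_{(b)} ∧ dx_{(c)} with (a < b < c) sorted:

Collecting like 3-forms: d(omega) = 0.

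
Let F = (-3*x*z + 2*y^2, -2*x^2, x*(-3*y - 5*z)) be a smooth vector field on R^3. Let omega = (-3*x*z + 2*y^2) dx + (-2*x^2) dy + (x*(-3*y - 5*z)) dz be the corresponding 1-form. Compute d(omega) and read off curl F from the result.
d(omega) = (-3*x) dy ∧ dz + (-3*x + 3*y + 5*z) dz ∧ dx + (-4*x - 4*y) dx ∧ dy; curl F = (-3*x, -3*x + 3*y + 5*z, -4*x - 4*y)

d omega = sum_{i<j} (∂f_j/∂x_i - ∂f_i/∂x_j) dx_i ∧ dx_j. Under the identification (dy ∧ dz, dz ∧ dx, dx ∧ dy) ↔ (e_x, e_y, e_z), the coefficients are exactly the components of curl F. Compute:
  ∂R/∂y - ∂Q/∂z = (-3*x) - (0) = -3*x
  ∂P/∂z - ∂R/∂x = (-3*x) - (-3*y - 5*z) = -3*x + 3*y + 5*z
  ∂Q/∂x - ∂P/∂y = (-4*x) - (4*y) = -4*x - 4*y.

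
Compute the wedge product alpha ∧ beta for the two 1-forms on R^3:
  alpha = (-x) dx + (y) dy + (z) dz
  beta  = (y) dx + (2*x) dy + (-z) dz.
alpha ∧ beta = (-2*x^2 - y^2) dx ∧ dy + (z*(x - y)) dx ∧ dz + (-z*(2*x + y)) dy ∧ dz

Distribute the wedge, using dx_i ∧ dx_j = -dx_j ∧ dx_i and dx_i ∧ dx_i = 0. For each pair (i, j) with i < j, the coefficient of dx_i ∧ dx_j in alpha ∧ beta is (alpha_i * beta_j - alpha_j * beta_i). Collecting: alpha ∧ beta = (-2*x^2 - y^2) dx ∧ dy + (z*(x - y)) dx ∧ dz + (-z*(2*x + y)) dy ∧ dz.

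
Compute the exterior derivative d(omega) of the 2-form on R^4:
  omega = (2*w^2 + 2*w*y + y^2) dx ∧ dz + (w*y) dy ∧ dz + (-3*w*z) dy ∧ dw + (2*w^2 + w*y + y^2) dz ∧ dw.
d(omega) = (-2*w - 2*y) dx ∧ dy ∧ dz + (4*w + 2*y) dx ∧ dz ∧ dw + (4*w + 3*y) dy ∧ dz ∧ dw

For a 2-form omega = sum_{i<j} g_{ij} dx_i ∧ dx_j, the exterior derivative is
  d(omega) = sum_{i<j} d(g_{ij}) ∧ dx_i ∧ dx_j = sum_{i<j, k} (∂g_{ij}/∂x_k) dx_k ∧ dx_i ∧ dx_j.
Expand each term, using dx_k ∧ dx_i ∧ dx_j = sgn(permutation) dx_{(a)} ∧ dx_{(b)} ∧ dx_{(c)} with (a < b < c) sorted:
  d(2*w^2 + 2*w*y + y^2) includes (∂/∂y)(2*w^2 + 2*w*y + y^2) dy = (2*w + 2*y) dy, which multiplied by dx ∧ dz gives (-2*w - 2*y) dx ∧ dy ∧ dz
  d(2*w^2 + 2*w*y + y^2) includes (∂/∂w)(2*w^2 + 2*w*y + y^2) dw = (4*w + 2*y) dw, which multiplied by dx ∧ dz gives (4*w + 2*y) dx ∧ dz ∧ dw
  d(w*y) includes (∂/∂w)(w*y) dw = (y) dw, which multiplied by dy ∧ dz gives (y) dy ∧ dz ∧ dw
  d(-3*w*z) includes (∂/∂z)(-3*w*z) dz = (-3*w) dz, which multiplied by dy ∧ dw gives (3*w) dy ∧ dz ∧ dw
  d(2*w^2 + w*y + y^2) includes (∂/∂y)(2*w^2 + w*y + y^2) dy = (w + 2*y) dy, which multiplied by dz ∧ dw gives (w + 2*y) dy ∧ dz ∧ dw
Collecting like 3-forms: d(omega) = (-2*w - 2*y) dx ∧ dy ∧ dz + (4*w + 2*y) dx ∧ dz ∧ dw + (4*w + 3*y) dy ∧ dz ∧ dw.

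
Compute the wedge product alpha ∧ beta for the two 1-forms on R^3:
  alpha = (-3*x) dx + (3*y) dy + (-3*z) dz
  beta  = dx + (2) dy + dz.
alpha ∧ beta = (-6*x - 3*y) dx ∧ dy + (-3*x + 3*z) dx ∧ dz + (3*y + 6*z) dy ∧ dz

Distribute the wedge, using dx_i ∧ dx_j = -dx_j ∧ dx_i and dx_i ∧ dx_i = 0. For each pair (i, j) with i < j, the coefficient of dx_i ∧ dx_j in alpha ∧ beta is (alpha_i * beta_j - alpha_j * beta_i). Collecting: alpha ∧ beta = (-6*x - 3*y) dx ∧ dy + (-3*x + 3*z) dx ∧ dz + (3*y + 6*z) dy ∧ dz.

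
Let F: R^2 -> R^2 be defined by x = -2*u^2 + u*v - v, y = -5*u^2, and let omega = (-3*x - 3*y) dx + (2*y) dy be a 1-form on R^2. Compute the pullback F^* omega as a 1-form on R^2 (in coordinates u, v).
F^* omega = (16*u^3 + 33*u^2*v - 3*u*v^2 - 12*u*v + 3*v^2) du + (21*u^3 - 3*u^2*v - 21*u^2 + 6*u*v - 3*v) dv

Using F^*(f dg) = (f ∘ F) d(g ∘ F), substitute each coordinate x_i by F_i(u, v) in f_i, and replace dx_i by d F_i = (∂F_i/∂u) du + (∂F_i/∂v) dv.
  For the x component: f_1(F) = 21*u^2 - 3*u*v + 3*v; d F_1 = (-4*u + v) du + (u - 1) dv
  For the y component: f_2(F) = -10*u^2; d F_2 = (-10*u) du + (0) dv
Combining and collecting du, dv coefficients:
  coeff of du: 16*u^3 + 33*u^2*v - 3*u*v^2 - 12*u*v + 3*v^2
  coeff of dv: 21*u^3 - 3*u^2*v - 21*u^2 + 6*u*v - 3*v
F^* omega = (16*u^3 + 33*u^2*v - 3*u*v^2 - 12*u*v + 3*v^2) du + (21*u^3 - 3*u^2*v - 21*u^2 + 6*u*v - 3*v) dv.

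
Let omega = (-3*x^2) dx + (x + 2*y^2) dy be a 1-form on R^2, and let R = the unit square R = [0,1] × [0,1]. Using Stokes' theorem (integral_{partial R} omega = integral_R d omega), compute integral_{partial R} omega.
integral_(partial R) omega = 1

Stokes: integral_partial_R omega = integral_R d omega with d omega = (∂Q/∂x - ∂P/∂y) dx ∧ dy.
  ∂Q/∂x = 1
  ∂P/∂y = 0
  integrand = ∂Q/∂x - ∂P/∂y = 1.
Integrating over R: integral_0^1 integral_0^1 (1) dx dy = 1.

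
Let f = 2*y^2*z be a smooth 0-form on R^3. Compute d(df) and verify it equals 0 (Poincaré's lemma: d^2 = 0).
d(df) = 0

Step 1: df = sum_i (∂f/∂x_i) dx_i = (0) dx + (4*y*z) dy + (2*y^2) dz.
Step 2: Apply d again. Using the 1-form formula, the coefficient of dx ∧ dy in d(df) is ∂^2 f/∂x ∂y - ∂^2 f/∂y ∂x = (0) - (0) = 0 (equality of mixed partials for smooth f).
Similarly for dx ∧ dz and dy ∧ dz — all coefficients vanish. So d(df) = 0.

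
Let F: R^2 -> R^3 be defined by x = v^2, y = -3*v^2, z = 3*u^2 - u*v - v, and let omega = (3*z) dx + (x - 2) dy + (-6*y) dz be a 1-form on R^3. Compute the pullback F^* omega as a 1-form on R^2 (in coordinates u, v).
F^* omega = (18*v^2*(6*u - v)) du + (6*v*(3*u^2 - 4*u*v - v^2 - 4*v + 2)) dv

Using F^*(f dg) = (f ∘ F) d(g ∘ F), substitute each coordinate x_i by F_i(u, v) in f_i, and replace dx_i by d F_i = (∂F_i/∂u) du + (∂F_i/∂v) dv.
  For the x component: f_1(F) = 9*u^2 - 3*u*v - 3*v; d F_1 = (0) du + (2*v) dv
  For the y component: f_2(F) = v^2 - 2; d F_2 = (0) du + (-6*v) dv
  For the z component: f_3(F) = 18*v^2; d F_3 = (6*u - v) du + (-u - 1) dv
Combining and collecting du, dv coefficients:
  coeff of du: 18*v^2*(6*u - v)
  coeff of dv: 6*v*(3*u^2 - 4*u*v - v^2 - 4*v + 2)
F^* omega = (18*v^2*(6*u - v)) du + (6*v*(3*u^2 - 4*u*v - v^2 - 4*v + 2)) dv.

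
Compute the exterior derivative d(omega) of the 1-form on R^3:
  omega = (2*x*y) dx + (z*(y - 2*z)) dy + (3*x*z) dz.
d(omega) = (-2*x) dx ∧ dy + (3*z) dx ∧ dz + (-y + 4*z) dy ∧ dz

For a 1-form omega = sum_i f_i dx_i, the exterior derivative is
  d(omega) = sum_{i < j} (∂f_j/∂x_i - ∂f_i/∂x_j) dx_i ∧ dx_j.
  coefficient of dx ∧ dy: ∂f_2/∂x - ∂f_1/∂y = ∂(z*(y - 2*z))/∂x - ∂(2*x*y)/∂y = -2*x
  coefficient of dx ∧ dz: ∂f_3/∂x - ∂f_1/∂z = ∂(3*x*z)/∂x - ∂(2*x*y)/∂z = 3*z
  coefficient of dy ∧ dz: ∂f_3/∂y - ∂f_2/∂z = ∂(3*x*z)/∂y - ∂(z*(y - 2*z))/∂z = -y + 4*z
Assembling: d(omega) = (-2*x) dx ∧ dy + (3*z) dx ∧ dz + (-y + 4*z) dy ∧ dz.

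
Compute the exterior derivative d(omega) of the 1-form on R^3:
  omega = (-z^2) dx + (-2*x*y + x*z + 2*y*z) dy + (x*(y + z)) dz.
d(omega) = (-2*y + z) dx ∧ dy + (y + 3*z) dx ∧ dz + (-2*y) dy ∧ dz

For a 1-form omega = sum_i f_i dx_i, the exterior derivative is
  d(omega) = sum_{i < j} (∂f_j/∂x_i - ∂f_i/∂x_j) dx_i ∧ dx_j.
  coefficient of dx ∧ dy: ∂f_2/∂x - ∂f_1/∂y = ∂(-2*x*y + x*z + 2*y*z)/∂x - ∂(-z^2)/∂y = -2*y + z
  coefficient of dx ∧ dz: ∂f_3/∂x - ∂f_1/∂z = ∂(x*(y + z))/∂x - ∂(-z^2)/∂z = y + 3*z
  coefficient of dy ∧ dz: ∂f_3/∂y - ∂f_2/∂z = ∂(x*(y + z))/∂y - ∂(-2*x*y + x*z + 2*y*z)/∂z = -2*y
Assembling: d(omega) = (-2*y + z) dx ∧ dy + (y + 3*z) dx ∧ dz + (-2*y) dy ∧ dz.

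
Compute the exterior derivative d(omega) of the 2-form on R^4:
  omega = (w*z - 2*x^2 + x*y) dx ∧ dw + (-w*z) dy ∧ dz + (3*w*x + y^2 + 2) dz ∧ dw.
d(omega) = (-x) dx ∧ dy ∧ dw + (2*w) dx ∧ dz ∧ dw + (2*y - z) dy ∧ dz ∧ dw

For a 2-form omega = sum_{i<j} g_{ij} dx_i ∧ dx_j, the exterior derivative is
  d(omega) = sum_{i<j} d(g_{ij}) ∧ dx_i ∧ dx_j = sum_{i<j, k} (∂g_{ij}/∂x_k) dx_k ∧ dx_i ∧ dx_j.
Expand each term, using dx_k ∧ dx_i ∧ dx_j = sgn(permutation) dx_{(a)} ∧ dx_{(b)} ∧ dx_{(c)} with (a < b < c) sorted:
  d(w*z - 2*x^2 + x*y) includes (∂/∂y)(w*z - 2*x^2 + x*y) dy = (x) dy, which multiplied by dx ∧ dw gives (-x) dx ∧ dy ∧ dw
  d(w*z - 2*x^2 + x*y) includes (∂/∂z)(w*z - 2*x^2 + x*y) dz = (w) dz, which multiplied by dx ∧ dw gives (-w) dx ∧ dz ∧ dw
  d(-w*z) includes (∂/∂w)(-w*z) dw = (-z) dw, which multiplied by dy ∧ dz gives (-z) dy ∧ dz ∧ dw
  d(3*w*x + y^2 + 2) includes (∂/∂x)(3*w*x + y^2 + 2) dx = (3*w) dx, which multiplied by dz ∧ dw gives (3*w) dx ∧ dz ∧ dw
  d(3*w*x + y^2 + 2) includes (∂/∂y)(3*w*x + y^2 + 2) dy = (2*y) dy, which multiplied by dz ∧ dw gives (2*y) dy ∧ dz ∧ dw
Collecting like 3-forms: d(omega) = (-x) dx ∧ dy ∧ dw + (2*w) dx ∧ dz ∧ dw + (2*y - z) dy ∧ dz ∧ dw.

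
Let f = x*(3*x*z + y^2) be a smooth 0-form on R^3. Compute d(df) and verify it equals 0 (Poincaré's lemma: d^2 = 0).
d(df) = 0

Step 1: df = sum_i (∂f/∂x_i) dx_i = (6*x*z + y^2) dx + (2*x*y) dy + (3*x^2) dz.
Step 2: Apply d again. Using the 1-form formula, the coefficient of dx ∧ dy in d(df) is ∂^2 f/∂x ∂y - ∂^2 f/∂y ∂x = (2*y) - (2*y) = 0 (equality of mixed partials for smooth f).
Similarly for dx ∧ dz and dy ∧ dz — all coefficients vanish. So d(df) = 0.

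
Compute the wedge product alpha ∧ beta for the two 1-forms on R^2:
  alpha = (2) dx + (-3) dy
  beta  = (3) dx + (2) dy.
alpha ∧ beta = (13) dx ∧ dy

Distribute the wedge, using dx_i ∧ dx_j = -dx_j ∧ dx_i and dx_i ∧ dx_i = 0. For each pair (i, j) with i < j, the coefficient of dx_i ∧ dx_j in alpha ∧ beta is (alpha_i * beta_j - alpha_j * beta_i). Collecting: alpha ∧ beta = (13) dx ∧ dy.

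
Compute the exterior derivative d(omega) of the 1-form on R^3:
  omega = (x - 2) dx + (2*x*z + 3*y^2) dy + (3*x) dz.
d(omega) = (2*z) dx ∧ dy + (3) dx ∧ dz + (-2*x) dy ∧ dz

For a 1-form omega = sum_i f_i dx_i, the exterior derivative is
  d(omega) = sum_{i < j} (∂f_j/∂x_i - ∂f_i/∂x_j) dx_i ∧ dx_j.
  coefficient of dx ∧ dy: ∂f_2/∂x - ∂f_1/∂y = ∂(2*x*z + 3*y^2)/∂x - ∂(x - 2)/∂y = 2*z
  coefficient of dx ∧ dz: ∂f_3/∂x - ∂f_1/∂z = ∂(3*x)/∂x - ∂(x - 2)/∂z = 3
  coefficient of dy ∧ dz: ∂f_3/∂y - ∂f_2/∂z = ∂(3*x)/∂y - ∂(2*x*z + 3*y^2)/∂z = -2*x
Assembling: d(omega) = (2*z) dx ∧ dy + (3) dx ∧ dz + (-2*x) dy ∧ dz.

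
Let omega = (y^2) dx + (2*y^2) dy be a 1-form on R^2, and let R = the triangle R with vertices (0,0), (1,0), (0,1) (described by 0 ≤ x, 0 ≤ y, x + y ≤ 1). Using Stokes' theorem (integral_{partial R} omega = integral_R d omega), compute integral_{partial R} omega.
integral_(partial R) omega = -1/3

Stokes: integral_partial_R omega = integral_R d omega with d omega = (∂Q/∂x - ∂P/∂y) dx ∧ dy.
  ∂Q/∂x = 0
  ∂P/∂y = 2*y
  integrand = ∂Q/∂x - ∂P/∂y = -2*y.
Integrating over R: integral_0^1 integral_0^{1-x} (-2*y) dy dx = -1/3.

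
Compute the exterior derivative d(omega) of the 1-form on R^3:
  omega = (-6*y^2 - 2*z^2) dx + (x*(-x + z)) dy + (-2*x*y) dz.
d(omega) = (-2*x + 12*y + z) dx ∧ dy + (-2*y + 4*z) dx ∧ dz + (-3*x) dy ∧ dz

For a 1-form omega = sum_i f_i dx_i, the exterior derivative is
  d(omega) = sum_{i < j} (∂f_j/∂x_i - ∂f_i/∂x_j) dx_i ∧ dx_j.
  coefficient of dx ∧ dy: ∂f_2/∂x - ∂f_1/∂y = ∂(x*(-x + z))/∂x - ∂(-6*y^2 - 2*z^2)/∂y = -2*x + 12*y + z
  coefficient of dx ∧ dz: ∂f_3/∂x - ∂f_1/∂z = ∂(-2*x*y)/∂x - ∂(-6*y^2 - 2*z^2)/∂z = -2*y + 4*z
  coefficient of dy ∧ dz: ∂f_3/∂y - ∂f_2/∂z = ∂(-2*x*y)/∂y - ∂(x*(-x + z))/∂z = -3*x
Assembling: d(omega) = (-2*x + 12*y + z) dx ∧ dy + (-2*y + 4*z) dx ∧ dz + (-3*x) dy ∧ dz.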